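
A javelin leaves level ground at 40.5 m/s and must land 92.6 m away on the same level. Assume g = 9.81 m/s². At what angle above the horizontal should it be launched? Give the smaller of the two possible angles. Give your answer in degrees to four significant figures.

16.81°

Level-ground range R = v₀² sin(2θ)/g ⇒ sin(2θ) = gR/v₀² = 9.81 × 92.6 / 40.5² = 0.5538.
2θ = 33.63° or 180° − 33.63° = 146.4°, so θ = 16.81° or 73.19°.
The smaller angle is 16.81°.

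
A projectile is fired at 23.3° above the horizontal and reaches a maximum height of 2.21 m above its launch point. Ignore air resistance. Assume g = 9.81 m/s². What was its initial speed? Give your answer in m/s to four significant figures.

At the peak v_y = 0, so v_y0 = √(2gH) = √(2 × 9.81 × 2.21) = 6.585 m/s.
v_y0 = v₀ sin θ ⇒ v₀ = 6.585 / sin 23.3° = 16.65 m/s.

16.65 m/s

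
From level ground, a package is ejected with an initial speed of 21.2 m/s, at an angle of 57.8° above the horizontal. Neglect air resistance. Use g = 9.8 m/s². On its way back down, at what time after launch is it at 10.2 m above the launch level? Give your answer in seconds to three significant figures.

2.96 s

vₓ = 21.20 cos 57.8° = 11.30 m/s; v_y0 = 21.20 sin 57.8° = 17.94 m/s.
Set y = v_y0 t − ½ g t² = 10.2: 4.900 t² − 17.94 t + 10.2 = 0.
Quadratic formula: t = (17.94 ± √121.90) / 9.80 = (17.94 ± 11.04) / 9.80 → t = 0.7039 s or 2.957 s.
The descending-branch root is 2.957 s.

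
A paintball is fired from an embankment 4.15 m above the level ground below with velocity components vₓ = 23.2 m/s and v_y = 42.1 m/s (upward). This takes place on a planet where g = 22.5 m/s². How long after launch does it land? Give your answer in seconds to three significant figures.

3.84 s

With up positive and y = 0 at the ground: y(t) = 4.15 + (42.10) t − 11.25 t². Setting y = 0 and taking the positive root: t = [42.10 + √(42.10² + 2·22.5·4.15)] / 22.5 = (42.10 + 44.26) / 22.5 = 3.838 s.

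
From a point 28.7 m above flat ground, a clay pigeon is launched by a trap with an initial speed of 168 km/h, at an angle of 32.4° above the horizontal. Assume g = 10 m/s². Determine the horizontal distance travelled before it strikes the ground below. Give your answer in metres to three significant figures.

235 m

Convert: 168 km/h = 168/3.6 = 46.67 m/s.
vₓ = 46.67 cos 32.4° = 39.40 m/s; v_y0 = 46.67 sin 32.4° = 25.01 m/s.
With up positive and y = 0 at the ground: y(t) = 28.7 + (25.01) t − 5.000 t². Setting y = 0 and taking the positive root: t = [25.01 + √(25.01² + 2·10.0·28.7)] / 10.0 = (25.01 + 34.63) / 10.0 = 5.964 s.
Horizontal distance: R = vₓ t = 39.40 × 5.964 = 235.0 m.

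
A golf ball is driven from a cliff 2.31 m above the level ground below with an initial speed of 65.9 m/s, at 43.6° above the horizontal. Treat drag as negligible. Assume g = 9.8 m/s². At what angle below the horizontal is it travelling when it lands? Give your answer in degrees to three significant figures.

Components: vₓ = 65.90 cos 43.6° = 47.72 m/s, v_y0 = 65.90 sin 43.6° = 45.45 m/s.
With up positive and y = 0 at the ground: y(t) = 2.31 + (45.45) t − 4.900 t². Setting y = 0 and taking the positive root: t = [45.45 + √(45.45² + 2·9.80·2.31)] / 9.80 = (45.45 + 45.94) / 9.80 = 9.325 s.
At impact: v_y = v_y0 − g t = −45.94 m/s; vₓ = 47.72 m/s.
Angle below horizontal: arctan(|v_y|/vₓ) = arctan(45.94/47.72) = 43.91°.

43.9°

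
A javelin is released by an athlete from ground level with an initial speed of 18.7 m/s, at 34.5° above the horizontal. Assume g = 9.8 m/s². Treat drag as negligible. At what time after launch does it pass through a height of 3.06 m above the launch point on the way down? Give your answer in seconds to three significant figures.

1.82 s

Resolve: vₓ = 18.70 cos 34.5° = 15.41 m/s and v_y0 = 18.70 sin 34.5° = 10.59 m/s.
Set y = v_y0 t − ½ g t² = 3.06: 4.900 t² − 10.59 t + 3.06 = 0.
Quadratic formula: t = (10.59 ± √52.210) / 9.80 = (10.59 ± 7.226) / 9.80 → t = 0.3435 s or 1.818 s.
The descending-branch root is 1.818 s.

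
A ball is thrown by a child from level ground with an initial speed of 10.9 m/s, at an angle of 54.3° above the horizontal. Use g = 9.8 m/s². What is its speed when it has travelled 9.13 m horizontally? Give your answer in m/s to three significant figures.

Horizontal component vₓ = 10.90 cos 54.3° = 6.361 m/s; vertical v_y0 = 10.90 sin 54.3° = 8.852 m/s.
Time to reach x = 9.13 m: t = x/vₓ = 9.13/6.361 = 1.435 s.
Vertical velocity there: v_y = v_y0 − g t = 8.852 − 9.80 × 1.435 = −5.215 m/s.
Speed: √(vₓ² + v_y²) = √(6.361² + 5.215²) = 8.225 m/s.

8.23 m/s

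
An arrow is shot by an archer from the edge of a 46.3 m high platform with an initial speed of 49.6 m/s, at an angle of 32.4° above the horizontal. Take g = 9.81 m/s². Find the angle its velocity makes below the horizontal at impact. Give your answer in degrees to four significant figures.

43.82°

Horizontal component vₓ = 49.60 cos 32.4° = 41.88 m/s; vertical v_y0 = 49.60 sin 32.4° = 26.58 m/s.
The projectile lands when y = 46.3 + (26.58) t − ½·9.81·t² = 0. Positive root: t = (26.58 + √(26.58² + 2·9.81·46.3)) / 9.81 = (26.58 + 40.18) / 9.81 = 6.805 s.
At impact: v_y = v_y0 − g t = −40.18 m/s; vₓ = 41.88 m/s.
Angle below horizontal: arctan(|v_y|/vₓ) = arctan(40.18/41.88) = 43.82°.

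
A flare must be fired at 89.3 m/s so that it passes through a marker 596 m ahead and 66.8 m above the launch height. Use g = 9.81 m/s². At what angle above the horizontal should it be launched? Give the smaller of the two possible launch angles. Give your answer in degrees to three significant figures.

Trajectory: y = x tanθ − g x² (1 + tan²θ)/(2v₀²). With x = 596, y = 66.8, v₀ = 89.3, g = 9.81:
218.5 tan²θ − 596 tanθ + (285.3) = 0.
tanθ = [596 ± √(596² − 4 × 218.5 × (285.3))] / (2 × 218.5) = (596 ± 325.4) / 437.0, giving tanθ = 0.6192 or 2.109.
θ = 31.77° or 64.63°; the smaller is 31.77°.

31.8°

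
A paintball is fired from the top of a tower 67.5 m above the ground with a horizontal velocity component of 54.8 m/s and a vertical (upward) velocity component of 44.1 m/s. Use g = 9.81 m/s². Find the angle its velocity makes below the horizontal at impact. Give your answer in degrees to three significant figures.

46.2°

With up positive and y = 0 at the ground: y(t) = 67.5 + (44.10) t − 4.905 t². Setting y = 0 and taking the positive root: t = [44.10 + √(44.10² + 2·9.81·67.5)] / 9.81 = (44.10 + 57.18) / 9.81 = 10.32 s.
At impact: v_y = v_y0 − g t = −57.18 m/s; vₓ = 54.80 m/s.
Angle below horizontal: arctan(|v_y|/vₓ) = arctan(57.18/54.80) = 46.22°.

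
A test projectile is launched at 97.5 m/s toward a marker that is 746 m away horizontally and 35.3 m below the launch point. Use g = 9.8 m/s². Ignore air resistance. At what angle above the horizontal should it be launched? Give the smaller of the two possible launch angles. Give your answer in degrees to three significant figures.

21.7°

Trajectory: y = x tanθ − g x² (1 + tan²θ)/(2v₀²). With x = 746, y = −35.3, v₀ = 97.5, g = 9.80:
286.9 tan²θ − 746 tanθ + (251.6) = 0.
tanθ = [746 ± √(746² − 4 × 286.9 × (251.6))] / (2 × 286.9) = (746 ± 517.6) / 573.7, giving tanθ = 0.3982 or 2.202.
θ = 21.71° or 65.58°; the smaller is 21.71°.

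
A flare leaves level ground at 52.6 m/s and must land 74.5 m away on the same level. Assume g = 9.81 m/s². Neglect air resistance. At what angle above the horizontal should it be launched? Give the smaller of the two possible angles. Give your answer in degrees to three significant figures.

7.66°

Level-ground range R = v₀² sin(2θ)/g ⇒ sin(2θ) = gR/v₀² = 9.81 × 74.5 / 52.6² = 0.2642.
2θ = 15.32° or 180° − 15.32° = 164.7°, so θ = 7.658° or 82.34°.
The smaller angle is 7.658°.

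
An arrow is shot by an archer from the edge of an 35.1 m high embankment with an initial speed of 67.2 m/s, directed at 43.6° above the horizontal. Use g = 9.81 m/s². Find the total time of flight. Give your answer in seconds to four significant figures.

10.15 s

Components: vₓ = 67.20 cos 43.6° = 48.66 m/s, v_y0 = 67.20 sin 43.6° = 46.34 m/s.
Vertical motion (up positive, ground at y = 0): 4.905 t² − (46.34) t − 35.1 = 0, so t = (46.34 + √(46.34² + 2·9.81·35.1)) / 9.81 = (46.34 + 53.26) / 9.81 = 10.15 s.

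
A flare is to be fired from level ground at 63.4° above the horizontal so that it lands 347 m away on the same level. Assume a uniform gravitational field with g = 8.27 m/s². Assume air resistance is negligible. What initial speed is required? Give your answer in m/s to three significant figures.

59.9 m/s

Level-ground range: R = v₀² sin(2θ)/g, so v₀ = √(gR / sin 2θ).
v₀ = √(8.27 × 347 / sin 126.8°) = √(2870 / 0.8007) = √3583.8 = 59.87 m/s.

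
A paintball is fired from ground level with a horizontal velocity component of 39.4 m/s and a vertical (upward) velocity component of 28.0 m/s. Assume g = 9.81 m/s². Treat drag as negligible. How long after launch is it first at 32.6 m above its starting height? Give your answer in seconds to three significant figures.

Set y = v_y0 t − ½ g t² = 32.6: 4.905 t² − 28.00 t + 32.6 = 0.
Quadratic formula: t = (28.00 ± √144.39) / 9.81 = (28.00 ± 12.02) / 9.81 → t = 1.629 s or 4.079 s.
The first (ascending) time is 1.629 s.

1.63 s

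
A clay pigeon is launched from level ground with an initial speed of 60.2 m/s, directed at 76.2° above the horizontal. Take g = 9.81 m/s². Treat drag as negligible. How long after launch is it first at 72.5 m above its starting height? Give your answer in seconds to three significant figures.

1.41 s

Resolve: vₓ = 60.20 cos 76.2° = 14.36 m/s and v_y0 = 60.20 sin 76.2° = 58.46 m/s.
Require v_y0 t − ½ g t² = 72.5, i.e. 4.905 t² − 58.46 t + 72.5 = 0.
t = [58.46 ± √(58.46² − 2·9.81·72.5)] / 9.81 = (58.46 ± 44.67) / 9.81, so t = 1.406 s or t = 10.51 s.
The first (ascending) time is 1.406 s.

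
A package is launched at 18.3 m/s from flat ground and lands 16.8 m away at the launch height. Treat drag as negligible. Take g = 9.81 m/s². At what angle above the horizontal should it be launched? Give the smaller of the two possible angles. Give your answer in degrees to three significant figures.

14.7°

From R = (v₀²/g) sin 2θ: sin 2θ = 9.81 × 16.8 / 334.89 = 0.4921.
2θ = 29.48° or 180° − 29.48° = 150.5°, so θ = 14.74° or 75.26°.
The smaller angle is 14.74°.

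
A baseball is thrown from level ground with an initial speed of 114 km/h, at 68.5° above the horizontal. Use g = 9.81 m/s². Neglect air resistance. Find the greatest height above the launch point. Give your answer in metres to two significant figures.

44 m

Convert: 114 km/h = 114/3.6 = 31.67 m/s.
vₓ = 31.67 cos 68.5° = 11.61 m/s; v_y0 = 31.67 sin 68.5° = 29.46 m/s.
At the apex v_y = 0, so H = v_y0²/(2g) = 29.46²/19.62 = 44.24 m.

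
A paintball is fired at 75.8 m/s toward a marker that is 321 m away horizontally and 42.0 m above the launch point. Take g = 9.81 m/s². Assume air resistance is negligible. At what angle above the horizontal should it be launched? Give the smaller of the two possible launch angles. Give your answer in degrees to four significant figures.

24.88°

Trajectory: y = x tanθ − g x² (1 + tan²θ)/(2v₀²). With x = 321, y = 42.0, v₀ = 75.8, g = 9.81:
87.97 tan²θ − 321 tanθ + (130.0) = 0.
tanθ = [321 ± √(321² − 4 × 87.97 × (130.0))] / (2 × 87.97) = (321 ± 239.4) / 175.9, giving tanθ = 0.4638 or 3.185.
θ = 24.88° or 72.57°; the smaller is 24.88°.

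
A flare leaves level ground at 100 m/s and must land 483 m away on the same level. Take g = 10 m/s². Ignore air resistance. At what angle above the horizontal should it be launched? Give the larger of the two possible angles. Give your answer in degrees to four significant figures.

75.56°

R = v₀² sin 2θ / g gives sin 2θ = gR/v₀² = 10.0·483/100² = 0.4830.
2θ = 28.88° or 180° − 28.88° = 151.1°, so θ = 14.44° or 75.56°.
The larger angle is 75.56°.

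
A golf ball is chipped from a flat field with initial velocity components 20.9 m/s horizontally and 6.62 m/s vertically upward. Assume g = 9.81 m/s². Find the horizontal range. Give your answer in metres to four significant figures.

Time aloft: T = 2 v_y0 / g = 2 × 6.620 / 9.81 = 1.350 s.
Range: R = vₓ T = 20.90 × 1.350 = 28.21 m.

28.21 m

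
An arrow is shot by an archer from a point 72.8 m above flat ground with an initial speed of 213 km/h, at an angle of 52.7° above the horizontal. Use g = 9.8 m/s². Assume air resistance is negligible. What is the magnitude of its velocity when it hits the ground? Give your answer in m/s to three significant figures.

Convert: 213 km/h = 213/3.6 = 59.17 m/s.
Components: vₓ = 59.17 cos 52.7° = 35.85 m/s, v_y0 = 59.17 sin 52.7° = 47.07 m/s.
Vertical motion (up positive, ground at y = 0): 4.900 t² − (47.07) t − 72.8 = 0, so t = (47.07 + √(47.07² + 2·9.80·72.8)) / 9.80 = (47.07 + 60.35) / 9.80 = 10.96 s.
Vertical velocity at impact: v_y = v_y0 − g t = 47.07 − 9.80 × 10.96 = −60.35 m/s.
Speed: |v| = √(vₓ² + v_y²) = √(35.85² + 60.35²) = 70.20 m/s.

70.2 m/s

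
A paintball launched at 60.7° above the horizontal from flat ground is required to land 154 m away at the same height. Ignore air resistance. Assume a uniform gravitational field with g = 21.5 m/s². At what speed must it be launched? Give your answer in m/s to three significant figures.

62.3 m/s

On level ground R = v₀² sin 2θ / g ⇒ v₀ = √(gR / sin 2θ).
v₀ = √(21.5 × 154 / sin 121.4°) = √(3311 / 0.8536) = √3879.1 = 62.28 m/s.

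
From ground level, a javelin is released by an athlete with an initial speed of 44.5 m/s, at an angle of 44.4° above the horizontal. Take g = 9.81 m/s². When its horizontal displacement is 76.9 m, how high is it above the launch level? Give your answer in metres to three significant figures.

46.6 m

vₓ = 44.50 cos 44.4° = 31.79 m/s; v_y0 = 44.50 sin 44.4° = 31.14 m/s.
Time to reach x = 76.9 m: t = x/vₓ = 76.9/31.79 = 2.419 s.
Height: y = v_y0 t − ½ g t² = 31.14 × 2.419 − 4.905 × 2.419² = 75.31 − 28.69 = 46.61 m.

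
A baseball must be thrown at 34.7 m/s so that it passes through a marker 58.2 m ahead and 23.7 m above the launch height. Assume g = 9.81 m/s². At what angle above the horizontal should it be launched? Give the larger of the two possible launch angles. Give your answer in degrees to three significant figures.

Trajectory: y = x tanθ − g x² (1 + tan²θ)/(2v₀²). With x = 58.2, y = 23.7, v₀ = 34.7, g = 9.81:
13.80 tan²θ − 58.2 tanθ + (37.50) = 0.
tanθ = [58.2 ± √(58.2² − 4 × 13.80 × (37.50))] / (2 × 13.80) = (58.2 ± 36.30) / 27.60, giving tanθ = 0.7936 or 3.424.
θ = 38.44° or 73.72°; the larger is 73.72°.

73.7°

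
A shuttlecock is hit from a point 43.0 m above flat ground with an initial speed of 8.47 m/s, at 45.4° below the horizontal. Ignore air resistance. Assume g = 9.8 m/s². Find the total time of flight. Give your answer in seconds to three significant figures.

Resolve: vₓ = 8.470 cos 45.4° = 5.947 m/s and v_y0 = −6.031 m/s (downward).
With up positive and y = 0 at the ground: y(t) = 43.0 + (−6.031) t − 4.900 t². Setting y = 0 and taking the positive root: t = [−6.031 + √(6.031² + 2·9.80·43.0)] / 9.80 = (−6.031 + 29.65) / 9.80 = 2.410 s.

2.41 s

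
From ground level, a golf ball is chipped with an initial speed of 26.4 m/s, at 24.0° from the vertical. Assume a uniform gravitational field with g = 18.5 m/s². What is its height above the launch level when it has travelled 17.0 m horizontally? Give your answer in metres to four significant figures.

15.00 m

vₓ = 26.40 sin 24.0° = 10.74 m/s; v_y0 = 26.40 cos 24.0° = 24.12 m/s.
Time to reach x = 17.0 m: t = x/vₓ = 17.0/10.74 = 1.583 s.
Height: y = v_y0 t − ½ g t² = 24.12 × 1.583 − 9.250 × 1.583² = 38.18 − 23.18 = 15.00 m.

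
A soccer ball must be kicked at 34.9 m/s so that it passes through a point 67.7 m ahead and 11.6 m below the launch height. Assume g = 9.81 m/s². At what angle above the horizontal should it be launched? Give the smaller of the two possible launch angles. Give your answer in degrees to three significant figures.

Trajectory: y = x tanθ − g x² (1 + tan²θ)/(2v₀²). With x = 67.7, y = −11.6, v₀ = 34.9, g = 9.81:
18.46 tan²θ − 67.7 tanθ + (6.857) = 0.
tanθ = [67.7 ± √(67.7² − 4 × 18.46 × (6.857))] / (2 × 18.46) = (67.7 ± 63.85) / 36.91, giving tanθ = 0.1043 or 3.564.
θ = 5.952° or 74.33°; the smaller is 5.952°.

5.95°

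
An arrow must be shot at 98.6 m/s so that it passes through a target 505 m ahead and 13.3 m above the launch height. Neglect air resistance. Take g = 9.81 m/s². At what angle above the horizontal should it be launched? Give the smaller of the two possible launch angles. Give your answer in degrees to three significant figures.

17.0°

Trajectory: y = x tanθ − g x² (1 + tan²θ)/(2v₀²). With x = 505, y = 13.3, v₀ = 98.6, g = 9.81:
128.7 tan²θ − 505 tanθ + (142.0) = 0.
tanθ = [505 ± √(505² − 4 × 128.7 × (142.0))] / (2 × 128.7) = (505 ± 426.6) / 257.3, giving tanθ = 0.3048 or 3.620.
θ = 16.95° or 74.56°; the smaller is 16.95°.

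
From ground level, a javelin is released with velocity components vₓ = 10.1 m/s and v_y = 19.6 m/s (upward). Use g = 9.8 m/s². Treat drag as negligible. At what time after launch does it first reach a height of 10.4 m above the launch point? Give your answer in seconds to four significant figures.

Require v_y0 t − ½ g t² = 10.4, i.e. 4.900 t² − 19.60 t + 10.4 = 0.
Quadratic formula: t = (19.60 ± √180.32) / 9.80 = (19.60 ± 13.43) / 9.80 → t = 0.6298 s or 3.370 s.
The first (ascending) time is 0.6298 s.

0.6298 s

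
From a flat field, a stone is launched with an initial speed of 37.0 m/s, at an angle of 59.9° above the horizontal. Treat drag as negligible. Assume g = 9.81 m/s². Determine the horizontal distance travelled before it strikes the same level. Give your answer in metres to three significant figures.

Components: vₓ = 37.00 cos 59.9° = 18.56 m/s, v_y0 = 37.00 sin 59.9° = 32.01 m/s.
Time aloft: T = 2 v_y0 / g = 2 × 32.01 / 9.81 = 6.526 s.
Horizontal distance R = vₓ T = 18.56 × 6.526 = 121.1 m.

121 m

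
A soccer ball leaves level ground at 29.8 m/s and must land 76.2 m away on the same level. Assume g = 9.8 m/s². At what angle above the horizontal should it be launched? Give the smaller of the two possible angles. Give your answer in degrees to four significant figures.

R = v₀² sin 2θ / g gives sin 2θ = gR/v₀² = 9.80·76.2/29.8² = 0.8409.
2θ = 57.24° or 180° − 57.24° = 122.8°, so θ = 28.62° or 61.38°.
The smaller angle is 28.62°.

28.62°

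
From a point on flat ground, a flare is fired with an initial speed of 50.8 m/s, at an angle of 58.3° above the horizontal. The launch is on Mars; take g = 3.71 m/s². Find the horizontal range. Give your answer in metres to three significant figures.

622 m

Horizontal component vₓ = 50.80 cos 58.3° = 26.69 m/s; vertical v_y0 = 50.80 sin 58.3° = 43.22 m/s.
Time aloft: T = 2 v_y0 / g = 2 × 43.22 / 3.71 = 23.30 s.
Range: R = vₓ T = 26.69 × 23.30 = 622.0 m.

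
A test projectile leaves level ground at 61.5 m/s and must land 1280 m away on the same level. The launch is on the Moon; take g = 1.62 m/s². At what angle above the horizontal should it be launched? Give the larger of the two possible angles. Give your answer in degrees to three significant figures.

73.4°

Level-ground range R = v₀² sin(2θ)/g ⇒ sin(2θ) = gR/v₀² = 1.62 × 1280 / 61.5² = 0.5482.
2θ = 33.25° or 180° − 33.25° = 146.8°, so θ = 16.62° or 73.38°.
The larger angle is 73.38°.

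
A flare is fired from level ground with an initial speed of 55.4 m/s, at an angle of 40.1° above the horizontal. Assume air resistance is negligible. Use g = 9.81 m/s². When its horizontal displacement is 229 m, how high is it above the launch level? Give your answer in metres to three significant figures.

Components: vₓ = 55.40 cos 40.1° = 42.38 m/s, v_y0 = 55.40 sin 40.1° = 35.68 m/s.
Time to reach x = 229 m: t = x/vₓ = 229/42.38 = 5.404 s.
Height: y = v_y0 t − ½ g t² = 35.68 × 5.404 − 4.905 × 5.404² = 192.8 − 143.2 = 49.60 m.

49.6 m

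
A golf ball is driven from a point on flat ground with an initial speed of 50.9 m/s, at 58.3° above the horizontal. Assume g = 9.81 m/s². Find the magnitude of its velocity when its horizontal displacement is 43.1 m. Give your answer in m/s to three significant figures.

38.4 m/s

Horizontal component vₓ = 50.90 cos 58.3° = 26.75 m/s; vertical v_y0 = 50.90 sin 58.3° = 43.31 m/s.
Time to reach x = 43.1 m: t = x/vₓ = 43.1/26.75 = 1.611 s.
Vertical velocity there: v_y = v_y0 − g t = 43.31 − 9.81 × 1.611 = 27.50 m/s.
Speed: √(vₓ² + v_y²) = √(26.75² + 27.50²) = 38.36 m/s.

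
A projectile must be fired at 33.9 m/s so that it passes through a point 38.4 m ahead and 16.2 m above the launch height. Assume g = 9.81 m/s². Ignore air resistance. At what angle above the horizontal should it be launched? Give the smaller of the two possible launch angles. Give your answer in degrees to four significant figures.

Trajectory: y = x tanθ − g x² (1 + tan²θ)/(2v₀²). With x = 38.4, y = 16.2, v₀ = 33.9, g = 9.81:
6.294 tan²θ − 38.4 tanθ + (22.49) = 0.
tanθ = [38.4 ± √(38.4² − 4 × 6.294 × (22.49))] / (2 × 6.294) = (38.4 ± 30.14) / 12.59, giving tanθ = 0.6564 or 5.445.
θ = 33.28° or 79.59°; the smaller is 33.28°.

33.28°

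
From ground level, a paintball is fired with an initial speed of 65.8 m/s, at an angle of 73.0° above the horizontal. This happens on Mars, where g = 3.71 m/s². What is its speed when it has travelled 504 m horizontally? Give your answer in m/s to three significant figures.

Components: vₓ = 65.80 cos 73.0° = 19.24 m/s, v_y0 = 65.80 sin 73.0° = 62.92 m/s.
Time to reach x = 504 m: t = x/vₓ = 504/19.24 = 26.20 s.
Vertical velocity there: v_y = v_y0 − g t = 62.92 − 3.71 × 26.20 = −34.27 m/s.
Speed: √(vₓ² + v_y²) = √(19.24² + 34.27²) = 39.30 m/s.

39.3 m/s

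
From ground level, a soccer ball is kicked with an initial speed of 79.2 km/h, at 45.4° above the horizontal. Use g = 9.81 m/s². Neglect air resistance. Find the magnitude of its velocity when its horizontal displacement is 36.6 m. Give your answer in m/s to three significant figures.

17.2 m/s

Convert: 79.2 km/h = 79.2/3.6 = 22.00 m/s.
Horizontal component vₓ = 22.00 cos 45.4° = 15.45 m/s; vertical v_y0 = 22.00 sin 45.4° = 15.66 m/s.
x = vₓ t ⇒ t = 36.6/15.45 = 2.369 s.
Vertical velocity there: v_y = v_y0 − g t = 15.66 − 9.81 × 2.369 = −7.579 m/s.
Speed: √(vₓ² + v_y²) = √(15.45² + 7.579²) = 17.21 m/s.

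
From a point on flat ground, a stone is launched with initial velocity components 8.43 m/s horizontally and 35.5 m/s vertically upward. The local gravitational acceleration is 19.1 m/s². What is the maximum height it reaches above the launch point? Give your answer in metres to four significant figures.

32.99 m

Maximum height: H = v_y0² / (2g) = 35.50² / (2 × 19.1) = 32.99 m.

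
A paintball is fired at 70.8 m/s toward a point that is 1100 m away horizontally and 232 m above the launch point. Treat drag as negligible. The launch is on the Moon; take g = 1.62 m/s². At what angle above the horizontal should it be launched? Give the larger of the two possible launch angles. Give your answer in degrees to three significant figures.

Trajectory: y = x tanθ − g x² (1 + tan²θ)/(2v₀²). With x = 1100, y = 232, v₀ = 70.8, g = 1.62:
195.5 tan²θ − 1100 tanθ + (427.5) = 0.
tanθ = [1100 ± √(1100² − 4 × 195.5 × (427.5))] / (2 × 195.5) = (1100 ± 935.8) / 391.1, giving tanθ = 0.4200 or 5.206.
θ = 22.78° or 79.13°; the larger is 79.13°.

79.1°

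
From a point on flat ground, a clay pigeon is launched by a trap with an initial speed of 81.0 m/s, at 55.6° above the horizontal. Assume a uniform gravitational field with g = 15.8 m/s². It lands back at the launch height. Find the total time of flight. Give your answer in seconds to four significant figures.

8.460 s

Horizontal component vₓ = 81.00 cos 55.6° = 45.76 m/s; vertical v_y0 = 81.00 sin 55.6° = 66.83 m/s.
Time of flight on level ground: T = 2 v_y0 / g = 2 × 66.83 / 15.8 = 8.460 s.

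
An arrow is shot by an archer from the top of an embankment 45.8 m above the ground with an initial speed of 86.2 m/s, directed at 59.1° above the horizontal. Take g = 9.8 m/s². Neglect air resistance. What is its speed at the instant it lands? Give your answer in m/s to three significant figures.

Resolve: vₓ = 86.20 cos 59.1° = 44.27 m/s and v_y0 = 86.20 sin 59.1° = 73.97 m/s.
With up positive and y = 0 at the ground: y(t) = 45.8 + (73.97) t − 4.900 t². Setting y = 0 and taking the positive root: t = [73.97 + √(73.97² + 2·9.80·45.8)] / 9.80 = (73.97 + 79.80) / 9.80 = 15.69 s.
Vertical velocity at impact: v_y = v_y0 − g t = 73.97 − 9.80 × 15.69 = −79.80 m/s.
Speed: |v| = √(vₓ² + v_y²) = √(44.27² + 79.80²) = 91.26 m/s.

91.3 m/s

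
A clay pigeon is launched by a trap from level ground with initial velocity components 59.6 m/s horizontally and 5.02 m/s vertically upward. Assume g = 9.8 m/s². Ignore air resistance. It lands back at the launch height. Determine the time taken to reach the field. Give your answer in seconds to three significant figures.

It returns to y = 0 when t = 2 v_y0 / g = 2(5.020)/9.80 = 1.024 s.

1.02 s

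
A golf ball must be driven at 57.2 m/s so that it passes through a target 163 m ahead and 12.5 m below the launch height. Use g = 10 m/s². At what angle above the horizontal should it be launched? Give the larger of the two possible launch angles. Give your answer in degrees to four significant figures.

75.38°

Trajectory: y = x tanθ − g x² (1 + tan²θ)/(2v₀²). With x = 163, y = −12.5, v₀ = 57.2, g = 10.0:
40.60 tan²θ − 163 tanθ + (28.10) = 0.
tanθ = [163 ± √(163² − 4 × 40.60 × (28.10))] / (2 × 40.60) = (163 ± 148.3) / 81.21, giving tanθ = 0.1805 or 3.834.
θ = 10.23° or 75.38°; the larger is 75.38°.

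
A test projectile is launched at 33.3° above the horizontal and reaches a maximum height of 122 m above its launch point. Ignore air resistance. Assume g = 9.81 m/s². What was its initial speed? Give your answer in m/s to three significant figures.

89.1 m/s

At the peak v_y = 0, so v_y0 = √(2gH) = √(2 × 9.81 × 122) = 48.92 m/s.
v_y0 = v₀ sin θ ⇒ v₀ = 48.92 / sin 33.3° = 89.11 m/s.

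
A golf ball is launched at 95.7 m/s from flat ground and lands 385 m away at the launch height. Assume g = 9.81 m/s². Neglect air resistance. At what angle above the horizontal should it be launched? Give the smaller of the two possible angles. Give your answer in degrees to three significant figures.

12.2°

From R = (v₀²/g) sin 2θ: sin 2θ = 9.81 × 385 / 9158.5 = 0.4124.
2θ = 24.35° or 180° − 24.35° = 155.6°, so θ = 12.18° or 77.82°.
The smaller angle is 12.18°.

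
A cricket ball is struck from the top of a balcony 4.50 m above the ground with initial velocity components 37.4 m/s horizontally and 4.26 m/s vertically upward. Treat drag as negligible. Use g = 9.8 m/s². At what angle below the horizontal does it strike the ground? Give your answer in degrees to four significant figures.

With up positive and y = 0 at the ground: y(t) = 4.50 + (4.260) t − 4.900 t². Setting y = 0 and taking the positive root: t = [4.260 + √(4.260² + 2·9.80·4.50)] / 9.80 = (4.260 + 10.31) / 9.80 = 1.487 s.
At impact: v_y = v_y0 − g t = −10.31 m/s; vₓ = 37.40 m/s.
Angle below horizontal: arctan(|v_y|/vₓ) = arctan(10.31/37.40) = 15.42°.

15.42°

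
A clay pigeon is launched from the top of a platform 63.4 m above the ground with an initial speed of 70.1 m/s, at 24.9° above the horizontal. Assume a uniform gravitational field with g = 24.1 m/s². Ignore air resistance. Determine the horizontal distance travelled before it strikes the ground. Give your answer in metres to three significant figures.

Components: vₓ = 70.10 cos 24.9° = 63.58 m/s, v_y0 = 70.10 sin 24.9° = 29.51 m/s.
Vertical motion (up positive, ground at y = 0): 12.05 t² − (29.51) t − 63.4 = 0, so t = (29.51 + √(29.51² + 2·24.1·63.4)) / 24.1 = (29.51 + 62.67) / 24.1 = 3.825 s.
Horizontal distance: R = vₓ t = 63.58 × 3.825 = 243.2 m.

243 m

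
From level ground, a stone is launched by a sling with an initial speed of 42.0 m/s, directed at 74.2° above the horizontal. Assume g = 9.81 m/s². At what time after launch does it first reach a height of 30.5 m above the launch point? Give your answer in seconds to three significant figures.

0.840 s

Components: vₓ = 42.00 cos 74.2° = 11.44 m/s, v_y0 = 42.00 sin 74.2° = 40.41 m/s.
Height y(t) = 40.41 t − 4.905 t² = 30.5 gives 4.905 t² − 40.41 t + 30.5 = 0.
t = [40.41 ± √(40.41² − 2·9.81·30.5)] / 9.81 = (40.41 ± 32.17) / 9.81, so t = 0.8404 s or t = 7.399 s.
The first (ascending) time is 0.8404 s.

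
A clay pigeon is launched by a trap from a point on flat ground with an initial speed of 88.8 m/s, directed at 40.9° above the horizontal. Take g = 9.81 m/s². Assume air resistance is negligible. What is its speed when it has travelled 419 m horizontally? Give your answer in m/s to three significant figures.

Components: vₓ = 88.80 cos 40.9° = 67.12 m/s, v_y0 = 88.80 sin 40.9° = 58.14 m/s.
Time to reach x = 419 m: t = x/vₓ = 419/67.12 = 6.243 s.
Vertical velocity there: v_y = v_y0 − g t = 58.14 − 9.81 × 6.243 = −3.099 m/s.
Speed: √(vₓ² + v_y²) = √(67.12² + 3.099²) = 67.19 m/s.

67.2 m/s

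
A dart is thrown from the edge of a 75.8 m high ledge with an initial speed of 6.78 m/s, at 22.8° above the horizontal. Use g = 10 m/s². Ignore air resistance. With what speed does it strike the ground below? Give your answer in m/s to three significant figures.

39.5 m/s

Resolve: vₓ = 6.780 cos 22.8° = 6.250 m/s and v_y0 = 6.780 sin 22.8° = 2.627 m/s.
The projectile lands when y = 75.8 + (2.627) t − ½·10.0·t² = 0. Positive root: t = (2.627 + √(2.627² + 2·10.0·75.8)) / 10.0 = (2.627 + 39.02) / 10.0 = 4.165 s.
Vertical velocity at impact: v_y = v_y0 − g t = 2.627 − 10.0 × 4.165 = −39.02 m/s.
Speed: |v| = √(vₓ² + v_y²) = √(6.250² + 39.02²) = 39.52 m/s.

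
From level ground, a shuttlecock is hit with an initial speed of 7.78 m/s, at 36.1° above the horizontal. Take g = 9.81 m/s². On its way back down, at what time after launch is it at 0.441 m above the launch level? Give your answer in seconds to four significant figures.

Horizontal component vₓ = 7.780 cos 36.1° = 6.286 m/s; vertical v_y0 = 7.780 sin 36.1° = 4.584 m/s.
Require v_y0 t − ½ g t² = 0.441, i.e. 4.905 t² − 4.584 t + 0.441 = 0.
t = [4.584 ± √(4.584² − 2·9.81·0.441)] / 9.81 = (4.584 ± 3.516) / 9.81, so t = 0.1089 s or t = 0.8257 s.
The descending-branch root is 0.8257 s.

0.8257 s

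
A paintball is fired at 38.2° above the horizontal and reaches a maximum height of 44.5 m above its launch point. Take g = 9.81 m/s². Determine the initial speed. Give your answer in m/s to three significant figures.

47.8 m/s

At the peak v_y = 0, so v_y0 = √(2gH) = √(2 × 9.81 × 44.5) = 29.55 m/s.
v_y0 = v₀ sin θ ⇒ v₀ = 29.55 / sin 38.2° = 47.78 m/s.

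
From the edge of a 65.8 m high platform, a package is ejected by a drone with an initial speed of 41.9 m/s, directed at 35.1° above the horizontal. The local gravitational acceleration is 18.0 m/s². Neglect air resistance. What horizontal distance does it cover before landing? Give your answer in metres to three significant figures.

149 m

Horizontal component vₓ = 41.90 cos 35.1° = 34.28 m/s; vertical v_y0 = 41.90 sin 35.1° = 24.09 m/s.
With up positive and y = 0 at the ground: y(t) = 65.8 + (24.09) t − 9.000 t². Setting y = 0 and taking the positive root: t = [24.09 + √(24.09² + 2·18.0·65.8)] / 18.0 = (24.09 + 54.31) / 18.0 = 4.356 s.
Horizontal distance: R = vₓ t = 34.28 × 4.356 = 149.3 m.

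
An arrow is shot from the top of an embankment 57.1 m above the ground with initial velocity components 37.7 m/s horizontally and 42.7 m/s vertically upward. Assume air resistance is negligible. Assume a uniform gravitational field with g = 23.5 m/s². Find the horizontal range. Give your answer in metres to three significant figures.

176 m

Vertical motion (up positive, ground at y = 0): 11.75 t² − (42.70) t − 57.1 = 0, so t = (42.70 + √(42.70² + 2·23.5·57.1)) / 23.5 = (42.70 + 67.13) / 23.5 = 4.674 s.
Horizontal distance: R = vₓ t = 37.70 × 4.674 = 176.2 m.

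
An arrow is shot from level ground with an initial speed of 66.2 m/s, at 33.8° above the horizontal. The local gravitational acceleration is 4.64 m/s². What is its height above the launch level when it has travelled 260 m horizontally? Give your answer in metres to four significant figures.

122.2 m

Horizontal component vₓ = 66.20 cos 33.8° = 55.01 m/s; vertical v_y0 = 66.20 sin 33.8° = 36.83 m/s.
Time to reach x = 260 m: t = x/vₓ = 260/55.01 = 4.726 s.
Height: y = v_y0 t − ½ g t² = 36.83 × 4.726 − 2.320 × 4.726² = 174.1 − 51.82 = 122.2 m.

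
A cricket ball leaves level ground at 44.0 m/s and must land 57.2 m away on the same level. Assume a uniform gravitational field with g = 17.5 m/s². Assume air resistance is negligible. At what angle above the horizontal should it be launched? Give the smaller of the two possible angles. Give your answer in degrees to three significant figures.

Level-ground range R = v₀² sin(2θ)/g ⇒ sin(2θ) = gR/v₀² = 17.5 × 57.2 / 44.0² = 0.5170.
2θ = 31.13° or 180° − 31.13° = 148.9°, so θ = 15.57° or 74.43°.
The smaller angle is 15.57°.

15.6°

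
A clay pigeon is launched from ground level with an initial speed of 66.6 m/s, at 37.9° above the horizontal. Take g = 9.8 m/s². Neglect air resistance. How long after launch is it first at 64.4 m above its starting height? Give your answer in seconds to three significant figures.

2.10 s

Horizontal component vₓ = 66.60 cos 37.9° = 52.55 m/s; vertical v_y0 = 66.60 sin 37.9° = 40.91 m/s.
Set y = v_y0 t − ½ g t² = 64.4: 4.900 t² − 40.91 t + 64.4 = 0.
Quadratic formula: t = (40.91 ± √411.50) / 9.80 = (40.91 ± 20.29) / 9.80 → t = 2.105 s or 6.245 s.
The first (ascending) time is 2.105 s.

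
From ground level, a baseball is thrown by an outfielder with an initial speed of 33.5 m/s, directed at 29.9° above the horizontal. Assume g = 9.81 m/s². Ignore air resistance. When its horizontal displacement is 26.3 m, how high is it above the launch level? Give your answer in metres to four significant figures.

11.10 m

Components: vₓ = 33.50 cos 29.9° = 29.04 m/s, v_y0 = 33.50 sin 29.9° = 16.70 m/s.
Time to reach x = 26.3 m: t = x/vₓ = 26.3/29.04 = 0.9056 s.
Height: y = v_y0 t − ½ g t² = 16.70 × 0.9056 − 4.905 × 0.9056² = 15.12 − 4.023 = 11.10 m.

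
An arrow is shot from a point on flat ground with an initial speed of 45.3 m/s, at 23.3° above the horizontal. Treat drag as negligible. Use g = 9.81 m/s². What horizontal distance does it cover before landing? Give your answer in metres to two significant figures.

Resolve: vₓ = 45.30 cos 23.3° = 41.61 m/s and v_y0 = 45.30 sin 23.3° = 17.92 m/s.
Flight time T = 2 v_y0 / g = 3.653 s.
Horizontal distance R = vₓ T = 41.61 × 3.653 = 152.0 m.

150 m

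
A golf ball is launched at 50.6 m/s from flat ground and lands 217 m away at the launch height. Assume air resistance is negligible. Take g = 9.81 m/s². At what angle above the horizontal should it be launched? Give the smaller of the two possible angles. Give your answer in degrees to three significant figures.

28.1°

From R = (v₀²/g) sin 2θ: sin 2θ = 9.81 × 217 / 2560.4 = 0.8314.
2θ = 56.25° or 180° − 56.25° = 123.8°, so θ = 28.12° or 61.88°.
The smaller angle is 28.12°.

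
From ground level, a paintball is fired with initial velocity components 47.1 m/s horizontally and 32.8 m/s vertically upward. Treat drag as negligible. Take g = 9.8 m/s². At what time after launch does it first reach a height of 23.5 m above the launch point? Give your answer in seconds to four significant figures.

0.8159 s

Set y = v_y0 t − ½ g t² = 23.5: 4.900 t² − 32.80 t + 23.5 = 0.
Quadratic formula: t = (32.80 ± √615.24) / 9.80 = (32.80 ± 24.80) / 9.80 → t = 0.8159 s or 5.878 s.
The first (ascending) time is 0.8159 s.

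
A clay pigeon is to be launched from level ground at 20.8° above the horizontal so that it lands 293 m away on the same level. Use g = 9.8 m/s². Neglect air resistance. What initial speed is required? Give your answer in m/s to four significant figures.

On level ground R = v₀² sin 2θ / g ⇒ v₀ = √(gR / sin 2θ).
v₀ = √(9.80 × 293 / sin 41.60°) = √(2871 / 0.6639) = √4324.9 = 65.76 m/s.

65.76 m/s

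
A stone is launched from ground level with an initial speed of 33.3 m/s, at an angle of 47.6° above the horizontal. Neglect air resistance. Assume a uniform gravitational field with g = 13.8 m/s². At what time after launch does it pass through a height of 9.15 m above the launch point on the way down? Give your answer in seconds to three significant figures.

3.14 s

vₓ = 33.30 cos 47.6° = 22.45 m/s; v_y0 = 33.30 sin 47.6° = 24.59 m/s.
Height y(t) = 24.59 t − 6.900 t² = 9.15 gives 6.900 t² − 24.59 t + 9.15 = 0.
Quadratic formula: t = (24.59 ± √352.16) / 13.8 = (24.59 ± 18.77) / 13.8 → t = 0.4221 s or 3.142 s.
The descending-branch root is 3.142 s.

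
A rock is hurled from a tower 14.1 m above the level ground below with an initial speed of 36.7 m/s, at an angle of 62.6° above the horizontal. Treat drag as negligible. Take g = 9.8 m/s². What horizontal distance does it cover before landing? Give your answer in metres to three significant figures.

Horizontal component vₓ = 36.70 cos 62.6° = 16.89 m/s; vertical v_y0 = 36.70 sin 62.6° = 32.58 m/s.
The projectile lands when y = 14.1 + (32.58) t − ½·9.80·t² = 0. Positive root: t = (32.58 + √(32.58² + 2·9.80·14.1)) / 9.80 = (32.58 + 36.58) / 9.80 = 7.057 s.
Horizontal distance: R = vₓ t = 16.89 × 7.057 = 119.2 m.

119 m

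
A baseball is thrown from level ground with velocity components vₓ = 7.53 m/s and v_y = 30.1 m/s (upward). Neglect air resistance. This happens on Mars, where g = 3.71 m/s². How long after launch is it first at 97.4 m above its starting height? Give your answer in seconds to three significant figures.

Set y = v_y0 t − ½ g t² = 97.4: 1.855 t² − 30.10 t + 97.4 = 0.
Quadratic formula: t = (30.10 ± √183.30) / 3.71 = (30.10 ± 13.54) / 3.71 → t = 4.464 s or 11.76 s.
The first (ascending) time is 4.464 s.

4.46 s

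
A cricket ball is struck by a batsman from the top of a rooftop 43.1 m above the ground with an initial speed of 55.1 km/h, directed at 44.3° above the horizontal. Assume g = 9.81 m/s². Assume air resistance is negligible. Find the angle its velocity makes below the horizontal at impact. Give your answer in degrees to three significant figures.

70.5°

Convert: 55.1 km/h = 55.1/3.6 = 15.31 m/s.
Components: vₓ = 15.31 cos 44.3° = 10.95 m/s, v_y0 = 15.31 sin 44.3° = 10.69 m/s.
Vertical motion (up positive, ground at y = 0): 4.905 t² − (10.69) t − 43.1 = 0, so t = (10.69 + √(10.69² + 2·9.81·43.1)) / 9.81 = (10.69 + 30.98) / 9.81 = 4.248 s.
At impact: v_y = v_y0 − g t = −30.98 m/s; vₓ = 10.95 m/s.
Angle below horizontal: arctan(|v_y|/vₓ) = arctan(30.98/10.95) = 70.53°.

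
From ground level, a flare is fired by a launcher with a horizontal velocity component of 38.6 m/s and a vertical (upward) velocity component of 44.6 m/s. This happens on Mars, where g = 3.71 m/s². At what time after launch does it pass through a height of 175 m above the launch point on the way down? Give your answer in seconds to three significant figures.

Require v_y0 t − ½ g t² = 175, i.e. 1.855 t² − 44.60 t + 175 = 0.
t = [44.60 ± √(44.60² − 2·3.71·175)] / 3.71 = (44.60 ± 26.28) / 3.71, so t = 4.938 s or t = 19.11 s.
The descending-branch root is 19.11 s.

19.1 s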